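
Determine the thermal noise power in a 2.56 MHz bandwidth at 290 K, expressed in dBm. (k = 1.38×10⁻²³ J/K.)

P_n = kTB = 1.38×10⁻²³ × 290 × 2.56×10⁶ = 1.02×10⁻¹⁴ W
In dBm: 10 log₁₀(1.02×10⁻¹⁴ / 10⁻³) = −109.9 dBm

−109.9 dBm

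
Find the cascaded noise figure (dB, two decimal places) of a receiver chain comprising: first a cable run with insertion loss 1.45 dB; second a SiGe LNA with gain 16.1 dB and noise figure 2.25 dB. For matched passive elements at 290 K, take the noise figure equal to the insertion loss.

3.70 dB

Convert to linear (a loss of L dB is a gain of −L dB): F_i = 10^(NF_i/10), G_i = 10^(G_i,dB/10)
  Stage 1: F_1 = 10^(1.45/10) = 1.396, G_1 = 10^(−1.45/10) = 0.7161
  Stage 2: F_2 = 10^(2.25/10) = 1.679, G_2 = 10^(16.1/10) = 40.74
Friis cascade:
  F = 1.396 + (1.679 − 1)/0.7161 = 2.344
NF = 10 log₁₀(2.344) = 3.70 dB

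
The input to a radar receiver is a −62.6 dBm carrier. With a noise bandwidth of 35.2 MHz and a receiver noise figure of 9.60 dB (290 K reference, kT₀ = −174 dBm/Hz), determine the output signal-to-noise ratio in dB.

26.3 dB

Noise floor: N = −174 + 10 log₁₀(B) + NF
10 log₁₀(3.52×10⁷) = 75.47 dB
N = −174 + 75.47 + 9.60 = −88.93 dBm
SNR = P_sig − N = −62.6 − (−88.93) = 26.33 dB → 26.3 dB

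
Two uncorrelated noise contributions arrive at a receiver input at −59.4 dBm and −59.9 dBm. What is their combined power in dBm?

Convert to linear, add, convert back:
P₁ = 1.15×10⁻⁹ W, P₂ = 1.02×10⁻⁹ W
P_tot = 2.17×10⁻⁹ W → 10 log₁₀(P_tot / 10⁻³) = −56.6 dBm

−56.6 dBm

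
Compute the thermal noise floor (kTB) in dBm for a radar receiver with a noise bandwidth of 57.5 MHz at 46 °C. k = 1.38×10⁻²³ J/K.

T = 46 °C + 273.15 = 319.15 K
P_n = kTB = 1.38×10⁻²³ × 319.15 × 5.75×10⁷ = 2.53×10⁻¹³ W
In dBm: 10 log₁₀(2.53×10⁻¹³ / 10⁻³) = −96.0 dBm

−96.0 dBm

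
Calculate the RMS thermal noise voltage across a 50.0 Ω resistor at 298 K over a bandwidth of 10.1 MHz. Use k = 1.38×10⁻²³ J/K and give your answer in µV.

2.88 µV

V_n = √(4kTRB)
4kTRB = 4 × 1.38×10⁻²³ × 298 × 5.00×10¹ × 1.01×10⁷ = 8.31×10⁻¹² V²
V_n = √(8.31×10⁻¹²) = 2.88×10⁻⁶ V = 2.88 µV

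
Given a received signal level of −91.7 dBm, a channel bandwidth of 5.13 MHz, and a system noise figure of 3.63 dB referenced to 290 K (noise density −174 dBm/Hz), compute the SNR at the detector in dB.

Noise floor: N = −174 + 10 log₁₀(B) + NF
10 log₁₀(5.13×10⁶) = 67.1 dB
N = −174 + 67.1 + 3.63 = −103.27 dBm
SNR = P_sig − N = −91.7 − (−103.27) = 11.57 dB → 11.6 dB

11.6 dB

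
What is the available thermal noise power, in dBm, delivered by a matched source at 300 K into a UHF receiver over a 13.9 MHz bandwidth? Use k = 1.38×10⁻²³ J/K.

P_n = kTB = 1.38×10⁻²³ × 300 × 1.39×10⁷ = 5.75×10⁻¹⁴ W
In dBm: 10 log₁₀(5.75×10⁻¹⁴ / 10⁻³) = −102.4 dBm

−102.4 dBm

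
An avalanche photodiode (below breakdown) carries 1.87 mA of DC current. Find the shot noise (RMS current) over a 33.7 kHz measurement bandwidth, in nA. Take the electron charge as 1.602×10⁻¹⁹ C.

I_n = √(2qI·B)
2qI·B = 2 × 1.602×10⁻¹⁹ × 1.87×10⁻³ × 3.37×10⁴ = 2.02×10⁻¹⁷ A²
I_n = √(2.02×10⁻¹⁷) = 4.49×10⁻⁹ A = 4.49 nA

4.49 nA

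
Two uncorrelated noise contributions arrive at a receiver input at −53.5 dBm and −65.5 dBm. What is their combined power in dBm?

Convert to linear, add, convert back:
P₁ = 4.47×10⁻⁹ W, P₂ = 2.82×10⁻¹⁰ W
P_tot = 4.75×10⁻⁹ W → 10 log₁₀(P_tot / 10⁻³) = −53.2 dBm

−53.2 dBm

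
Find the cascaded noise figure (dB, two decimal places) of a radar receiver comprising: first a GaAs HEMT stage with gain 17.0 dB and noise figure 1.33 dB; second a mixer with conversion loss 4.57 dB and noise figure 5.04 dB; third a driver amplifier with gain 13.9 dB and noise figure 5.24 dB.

Convert to linear (a loss of L dB is a gain of −L dB): F_i = 10^(NF_i/10), G_i = 10^(G_i,dB/10)
  Stage 1: F_1 = 10^(1.33/10) = 1.358, G_1 = 10^(17.0/10) = 50.12
  Stage 2: F_2 = 10^(5.04/10) = 3.192, G_2 = 10^(−4.57/10) = 0.3491
  Stage 3: F_3 = 10^(5.24/10) = 3.342, G_3 = 10^(13.9/10) = 24.55
Friis cascade:
  F = 1.358 + (3.192 − 1)/50.12 + (3.342 − 1)/17.50 = 1.536
NF = 10 log₁₀(1.536) = 1.86 dB

1.86 dB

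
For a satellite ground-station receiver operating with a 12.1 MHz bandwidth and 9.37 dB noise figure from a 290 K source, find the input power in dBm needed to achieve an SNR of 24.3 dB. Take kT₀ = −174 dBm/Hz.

−69.5 dBm

Sensitivity = −174 + 10 log₁₀(B) + NF + SNR_min
= −174 + 70.83 + 9.37 + 24.3
= −69.50 dBm → −69.5 dBm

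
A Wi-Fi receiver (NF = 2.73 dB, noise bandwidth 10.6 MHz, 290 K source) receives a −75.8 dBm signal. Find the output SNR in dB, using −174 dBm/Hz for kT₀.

Noise floor: N = −174 + 10 log₁₀(B) + NF
10 log₁₀(1.06×10⁷) = 70.25 dB
N = −174 + 70.25 + 2.73 = −101.02 dBm
SNR = P_sig − N = −75.8 − (−101.02) = 25.22 dB → 25.2 dB

25.2 dB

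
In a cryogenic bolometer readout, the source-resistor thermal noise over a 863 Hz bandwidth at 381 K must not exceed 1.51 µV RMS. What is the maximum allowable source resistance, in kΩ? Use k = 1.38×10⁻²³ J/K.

126 kΩ

Johnson–Nyquist: V_n = √(4kTRB) ⇒ R = V_n² / (4kTB)
4kTB = 4 × 1.38×10⁻²³ × 381 × 8.63×10² = 1.81×10⁻¹⁷
R = (1.51×10⁻⁶)² / 1.81×10⁻¹⁷ = 1.26×10⁵ Ω = 126 kΩ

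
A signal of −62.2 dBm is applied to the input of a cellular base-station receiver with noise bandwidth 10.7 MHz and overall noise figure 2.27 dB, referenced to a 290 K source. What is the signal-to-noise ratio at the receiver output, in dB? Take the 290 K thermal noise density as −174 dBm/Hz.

39.2 dB

Noise floor: N = −174 + 10 log₁₀(B) + NF
10 log₁₀(1.07×10⁷) = 70.29 dB
N = −174 + 70.29 + 2.27 = −101.44 dBm
SNR = P_sig − N = −62.2 − (−101.44) = 39.24 dB → 39.2 dB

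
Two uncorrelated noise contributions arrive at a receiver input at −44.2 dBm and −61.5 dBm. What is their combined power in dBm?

−44.1 dBm

Convert to linear, add, convert back:
P₁ = 3.80×10⁻⁸ W, P₂ = 7.08×10⁻¹⁰ W
P_tot = 3.87×10⁻⁸ W → 10 log₁₀(P_tot / 10⁻³) = −44.1 dBm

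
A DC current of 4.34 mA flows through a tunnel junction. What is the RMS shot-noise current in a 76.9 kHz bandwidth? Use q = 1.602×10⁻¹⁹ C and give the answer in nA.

10.3 nA

I_n = √(2qI·B)
2qI·B = 2 × 1.602×10⁻¹⁹ × 4.34×10⁻³ × 7.69×10⁴ = 1.07×10⁻¹⁶ A²
I_n = √(1.07×10⁻¹⁶) = 1.03×10⁻⁸ A = 10.3 nA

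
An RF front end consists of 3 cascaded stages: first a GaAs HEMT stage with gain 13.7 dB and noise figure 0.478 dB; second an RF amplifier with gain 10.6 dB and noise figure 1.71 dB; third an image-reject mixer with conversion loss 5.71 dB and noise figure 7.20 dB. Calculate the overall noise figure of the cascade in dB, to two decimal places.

Convert to linear (a loss of L dB is a gain of −L dB): F_i = 10^(NF_i/10), G_i = 10^(G_i,dB/10)
  Stage 1: F_1 = 10^(0.478/10) = 1.116, G_1 = 10^(13.7/10) = 23.44
  Stage 2: F_2 = 10^(1.71/10) = 1.483, G_2 = 10^(10.6/10) = 11.48
  Stage 3: F_3 = 10^(7.20/10) = 5.248, G_3 = 10^(−5.71/10) = 0.2685
Friis cascade:
  F = 1.116 + (1.483 − 1)/23.44 + (5.248 − 1)/269.2 = 1.153
NF = 10 log₁₀(1.153) = 0.62 dB

0.62 dB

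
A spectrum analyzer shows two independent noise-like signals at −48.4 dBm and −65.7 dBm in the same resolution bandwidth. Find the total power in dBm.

−48.3 dBm

Convert to linear, add, convert back:
P₁ = 1.45×10⁻⁸ W, P₂ = 2.69×10⁻¹⁰ W
P_tot = 1.47×10⁻⁸ W → 10 log₁₀(P_tot / 10⁻³) = −48.3 dBm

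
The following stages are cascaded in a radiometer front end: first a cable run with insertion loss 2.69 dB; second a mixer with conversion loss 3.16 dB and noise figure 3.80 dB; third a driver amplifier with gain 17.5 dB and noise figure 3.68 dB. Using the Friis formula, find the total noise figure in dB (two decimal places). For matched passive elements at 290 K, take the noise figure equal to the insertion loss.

Convert to linear (a loss of L dB is a gain of −L dB): F_i = 10^(NF_i/10), G_i = 10^(G_i,dB/10)
  Stage 1: F_1 = 10^(2.69/10) = 1.858, G_1 = 10^(−2.69/10) = 0.5383
  Stage 2: F_2 = 10^(3.80/10) = 2.399, G_2 = 10^(−3.16/10) = 0.4831
  Stage 3: F_3 = 10^(3.68/10) = 2.333, G_3 = 10^(17.5/10) = 56.23
Friis cascade:
  F = 1.858 + (2.399 − 1)/0.5383 + (2.333 − 1)/0.2600 = 9.585
NF = 10 log₁₀(9.585) = 9.82 dB

9.82 dB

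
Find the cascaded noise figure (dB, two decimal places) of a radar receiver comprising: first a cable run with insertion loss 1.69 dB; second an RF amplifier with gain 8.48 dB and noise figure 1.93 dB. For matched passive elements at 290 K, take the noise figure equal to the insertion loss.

Convert to linear (a loss of L dB is a gain of −L dB): F_i = 10^(NF_i/10), G_i = 10^(G_i,dB/10)
  Stage 1: F_1 = 10^(1.69/10) = 1.476, G_1 = 10^(−1.69/10) = 0.6776
  Stage 2: F_2 = 10^(1.93/10) = 1.560, G_2 = 10^(8.48/10) = 7.047
Friis cascade:
  F = 1.476 + (1.560 − 1)/0.6776 = 2.301
NF = 10 log₁₀(2.301) = 3.62 dB

3.62 dB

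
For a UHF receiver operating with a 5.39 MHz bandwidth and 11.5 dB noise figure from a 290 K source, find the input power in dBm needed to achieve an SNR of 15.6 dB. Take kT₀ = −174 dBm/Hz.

Sensitivity = −174 + 10 log₁₀(B) + NF + SNR_min
= −174 + 67.32 + 11.5 + 15.6
= −79.58 dBm → −79.6 dBm

−79.6 dBm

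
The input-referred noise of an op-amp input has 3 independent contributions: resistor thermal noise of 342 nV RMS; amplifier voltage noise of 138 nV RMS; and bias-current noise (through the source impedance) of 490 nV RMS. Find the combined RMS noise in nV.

Uncorrelated sources add in power (mean-square): V_tot = √(ΣV_i²)
V_tot = √[(3.42×10⁻⁷)² + (1.38×10⁻⁷)² + (4.90×10⁻⁷)²] = 6.13×10⁻⁷ V = 613 nV

613 nV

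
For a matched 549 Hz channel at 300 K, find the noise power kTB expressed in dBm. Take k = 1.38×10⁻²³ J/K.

P_n = kTB = 1.38×10⁻²³ × 300 × 5.49×10² = 2.27×10⁻¹⁸ W
In dBm: 10 log₁₀(2.27×10⁻¹⁸ / 10⁻³) = −146.4 dBm

−146.4 dBm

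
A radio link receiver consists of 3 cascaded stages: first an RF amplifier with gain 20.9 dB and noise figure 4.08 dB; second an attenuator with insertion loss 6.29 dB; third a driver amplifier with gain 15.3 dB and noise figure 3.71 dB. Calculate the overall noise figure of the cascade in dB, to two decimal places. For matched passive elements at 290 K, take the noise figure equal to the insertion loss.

Convert to linear (a loss of L dB is a gain of −L dB): F_i = 10^(NF_i/10), G_i = 10^(G_i,dB/10)
  Stage 1: F_1 = 10^(4.08/10) = 2.559, G_1 = 10^(20.9/10) = 123.0
  Stage 2: F_2 = 10^(6.29/10) = 4.256, G_2 = 10^(−6.29/10) = 0.2350
  Stage 3: F_3 = 10^(3.71/10) = 2.350, G_3 = 10^(15.3/10) = 33.88
Friis cascade:
  F = 2.559 + (4.256 − 1)/123.0 + (2.350 − 1)/28.91 = 2.632
NF = 10 log₁₀(2.632) = 4.20 dB

4.20 dB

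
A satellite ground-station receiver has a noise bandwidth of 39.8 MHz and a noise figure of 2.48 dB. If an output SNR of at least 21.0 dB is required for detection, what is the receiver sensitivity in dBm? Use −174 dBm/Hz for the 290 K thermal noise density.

−74.5 dBm

Sensitivity = −174 + 10 log₁₀(B) + NF + SNR_min
= −174 + 76 + 2.48 + 21.0
= −74.52 dBm → −74.5 dBm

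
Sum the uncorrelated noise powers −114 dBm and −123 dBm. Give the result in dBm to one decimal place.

−113.5 dBm

Convert to linear, add, convert back:
P₁ = 3.98×10⁻¹⁵ W, P₂ = 5.01×10⁻¹⁶ W
P_tot = 4.48×10⁻¹⁵ W → 10 log₁₀(P_tot / 10⁻³) = −113.5 dBm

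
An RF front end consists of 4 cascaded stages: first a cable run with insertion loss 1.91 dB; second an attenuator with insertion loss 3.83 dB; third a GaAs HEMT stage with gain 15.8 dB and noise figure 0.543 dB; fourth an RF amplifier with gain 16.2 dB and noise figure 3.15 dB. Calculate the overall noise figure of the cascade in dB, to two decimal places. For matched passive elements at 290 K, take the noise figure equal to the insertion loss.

Convert to linear (a loss of L dB is a gain of −L dB): F_i = 10^(NF_i/10), G_i = 10^(G_i,dB/10)
  Stage 1: F_1 = 10^(1.91/10) = 1.552, G_1 = 10^(−1.91/10) = 0.6442
  Stage 2: F_2 = 10^(3.83/10) = 2.415, G_2 = 10^(−3.83/10) = 0.4140
  Stage 3: F_3 = 10^(0.543/10) = 1.133, G_3 = 10^(15.8/10) = 38.02
  Stage 4: F_4 = 10^(3.15/10) = 2.065, G_4 = 10^(16.2/10) = 41.69
Friis cascade:
  F = 1.552 + (2.415 − 1)/0.6442 + (1.133 − 1)/0.2667 + (2.065 − 1)/10.14 = 4.354
NF = 10 log₁₀(4.354) = 6.39 dB

6.39 dB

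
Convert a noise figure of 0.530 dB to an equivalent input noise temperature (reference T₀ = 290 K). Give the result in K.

F = 10^(0.530/10) = 1.1298
T_e = (F − 1)·T₀ = (1.1298 − 1) × 290 = 37.6 K

37.6 K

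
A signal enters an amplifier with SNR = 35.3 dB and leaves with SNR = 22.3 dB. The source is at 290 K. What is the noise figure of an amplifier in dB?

13.0 dB

NF (dB) = SNR_in(dB) − SNR_out(dB) when the source is at T₀
NF = 35.3 − 22.3 = 13.0 dB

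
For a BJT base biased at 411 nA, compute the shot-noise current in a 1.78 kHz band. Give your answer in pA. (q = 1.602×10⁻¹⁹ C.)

15.3 pA

I_n = √(2qI·B)
2qI·B = 2 × 1.602×10⁻¹⁹ × 4.11×10⁻⁷ × 1.78×10³ = 2.34×10⁻²² A²
I_n = √(2.34×10⁻²²) = 1.53×10⁻¹¹ A = 15.3 pA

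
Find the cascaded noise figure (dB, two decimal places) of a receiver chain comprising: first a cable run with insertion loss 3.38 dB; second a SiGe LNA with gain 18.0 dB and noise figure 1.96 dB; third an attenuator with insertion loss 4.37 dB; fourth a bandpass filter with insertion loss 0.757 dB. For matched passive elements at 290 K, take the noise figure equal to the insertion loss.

Convert to linear (a loss of L dB is a gain of −L dB): F_i = 10^(NF_i/10), G_i = 10^(G_i,dB/10)
  Stage 1: F_1 = 10^(3.38/10) = 2.178, G_1 = 10^(−3.38/10) = 0.4592
  Stage 2: F_2 = 10^(1.96/10) = 1.570, G_2 = 10^(18.0/10) = 63.10
  Stage 3: F_3 = 10^(4.37/10) = 2.735, G_3 = 10^(−4.37/10) = 0.3656
  Stage 4: F_4 = 10^(0.757/10) = 1.190, G_4 = 10^(−0.757/10) = 0.8400
Friis cascade:
  F = 2.178 + (1.570 − 1)/0.4592 + (2.735 − 1)/28.97 + (1.190 − 1)/10.59 = 3.498
NF = 10 log₁₀(3.498) = 5.44 dB

5.44 dB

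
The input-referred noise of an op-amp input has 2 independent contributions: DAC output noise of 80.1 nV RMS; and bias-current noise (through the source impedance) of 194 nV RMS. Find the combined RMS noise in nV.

Uncorrelated sources add in power (mean-square): V_tot = √(ΣV_i²)
V_tot = √[(8.01×10⁻⁸)² + (1.94×10⁻⁷)²] = 2.10×10⁻⁷ V = 210 nV

210 nV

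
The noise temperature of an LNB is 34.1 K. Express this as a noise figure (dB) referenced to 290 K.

0.483 dB

F = 1 + T_e/T₀ = 1 + 34.1/290 = 1.11759
NF = 10 log₁₀(1.11759) = 0.483 dB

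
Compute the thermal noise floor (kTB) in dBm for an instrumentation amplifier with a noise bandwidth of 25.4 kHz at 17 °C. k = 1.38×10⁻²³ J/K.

T = 17 °C + 273.15 = 290.15 K
P_n = kTB = 1.38×10⁻²³ × 290.15 × 2.54×10⁴ = 1.02×10⁻¹⁶ W
In dBm: 10 log₁₀(1.02×10⁻¹⁶ / 10⁻³) = −129.9 dBm

−129.9 dBm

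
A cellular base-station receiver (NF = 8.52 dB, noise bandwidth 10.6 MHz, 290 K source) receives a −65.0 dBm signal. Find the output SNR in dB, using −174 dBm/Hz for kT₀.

Noise floor: N = −174 + 10 log₁₀(B) + NF
10 log₁₀(1.06×10⁷) = 70.25 dB
N = −174 + 70.25 + 8.52 = −95.23 dBm
SNR = P_sig − N = −65.0 − (−95.23) = 30.23 dB → 30.2 dB

30.2 dB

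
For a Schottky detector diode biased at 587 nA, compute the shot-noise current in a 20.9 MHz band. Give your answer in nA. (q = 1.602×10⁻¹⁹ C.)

I_n = √(2qI·B)
2qI·B = 2 × 1.602×10⁻¹⁹ × 5.87×10⁻⁷ × 2.09×10⁷ = 3.93×10⁻¹⁸ A²
I_n = √(3.93×10⁻¹⁸) = 1.98×10⁻⁹ A = 1.98 nA

1.98 nA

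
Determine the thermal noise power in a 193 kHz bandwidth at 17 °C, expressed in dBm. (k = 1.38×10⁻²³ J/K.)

T = 17 °C + 273.15 = 290.15 K
P_n = kTB = 1.38×10⁻²³ × 290.15 × 1.93×10⁵ = 7.73×10⁻¹⁶ W
In dBm: 10 log₁₀(7.73×10⁻¹⁶ / 10⁻³) = −121.1 dBm

−121.1 dBm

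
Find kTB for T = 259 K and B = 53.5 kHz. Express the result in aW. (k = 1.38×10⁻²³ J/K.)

P_n = kTB = 1.38×10⁻²³ × 259 × 5.35×10⁴ = 1.91×10⁻¹⁶ W = 191 aW

191 aW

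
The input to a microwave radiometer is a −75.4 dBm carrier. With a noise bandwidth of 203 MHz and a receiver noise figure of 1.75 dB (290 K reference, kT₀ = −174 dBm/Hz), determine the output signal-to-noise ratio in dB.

Noise floor: N = −174 + 10 log₁₀(B) + NF
10 log₁₀(2.03×10⁸) = 83.07 dB
N = −174 + 83.07 + 1.75 = −89.18 dBm
SNR = P_sig − N = −75.4 − (−89.18) = 13.78 dB → 13.8 dB

13.8 dB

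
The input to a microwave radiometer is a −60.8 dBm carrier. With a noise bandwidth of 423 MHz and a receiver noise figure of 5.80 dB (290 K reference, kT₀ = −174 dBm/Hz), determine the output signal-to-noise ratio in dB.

Noise floor: N = −174 + 10 log₁₀(B) + NF
10 log₁₀(4.23×10⁸) = 86.26 dB
N = −174 + 86.26 + 5.80 = −81.94 dBm
SNR = P_sig − N = −60.8 − (−81.94) = 21.14 dB → 21.1 dB

21.1 dB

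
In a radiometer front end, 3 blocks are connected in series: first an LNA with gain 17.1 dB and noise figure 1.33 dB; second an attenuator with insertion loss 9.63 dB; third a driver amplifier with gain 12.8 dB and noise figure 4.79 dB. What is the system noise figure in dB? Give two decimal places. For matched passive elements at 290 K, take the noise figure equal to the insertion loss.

2.74 dB

Convert to linear (a loss of L dB is a gain of −L dB): F_i = 10^(NF_i/10), G_i = 10^(G_i,dB/10)
  Stage 1: F_1 = 10^(1.33/10) = 1.358, G_1 = 10^(17.1/10) = 51.29
  Stage 2: F_2 = 10^(9.63/10) = 9.183, G_2 = 10^(−9.63/10) = 0.1089
  Stage 3: F_3 = 10^(4.79/10) = 3.013, G_3 = 10^(12.8/10) = 19.05
Friis cascade:
  F = 1.358 + (9.183 − 1)/51.29 + (3.013 − 1)/5.585 = 1.878
NF = 10 log₁₀(1.878) = 2.74 dB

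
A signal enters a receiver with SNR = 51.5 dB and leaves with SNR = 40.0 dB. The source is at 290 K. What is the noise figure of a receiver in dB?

NF (dB) = SNR_in(dB) − SNR_out(dB) when the source is at T₀
NF = 51.5 − 40.0 = 11.5 dB

11.5 dB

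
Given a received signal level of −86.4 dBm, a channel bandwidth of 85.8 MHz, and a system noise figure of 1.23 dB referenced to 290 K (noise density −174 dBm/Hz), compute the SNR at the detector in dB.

7.0 dB

Noise floor: N = −174 + 10 log₁₀(B) + NF
10 log₁₀(8.58×10⁷) = 79.33 dB
N = −174 + 79.33 + 1.23 = −93.44 dBm
SNR = P_sig − N = −86.4 − (−93.44) = 7.04 dB → 7.0 dB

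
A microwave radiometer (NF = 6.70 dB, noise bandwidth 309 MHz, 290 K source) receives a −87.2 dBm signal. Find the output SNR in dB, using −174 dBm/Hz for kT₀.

Noise floor: N = −174 + 10 log₁₀(B) + NF
10 log₁₀(3.09×10⁸) = 84.9 dB
N = −174 + 84.9 + 6.70 = −82.40 dBm
SNR = P_sig − N = −87.2 − (−82.40) = −4.80 dB → −4.8 dB

−4.8 dB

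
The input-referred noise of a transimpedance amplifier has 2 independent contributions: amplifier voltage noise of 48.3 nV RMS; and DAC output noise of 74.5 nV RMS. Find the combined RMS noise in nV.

Uncorrelated sources add in power (mean-square): V_tot = √(ΣV_i²)
V_tot = √[(4.83×10⁻⁸)² + (7.45×10⁻⁸)²] = 8.88×10⁻⁸ V = 88.8 nV

88.8 nV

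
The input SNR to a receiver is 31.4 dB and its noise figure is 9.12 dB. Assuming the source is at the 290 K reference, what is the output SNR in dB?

22.28 dB

By definition F = SNR_in/SNR_out, so in dB: SNR_out = SNR_in − NF
SNR_out = 31.4 − 9.12 = 22.28 dB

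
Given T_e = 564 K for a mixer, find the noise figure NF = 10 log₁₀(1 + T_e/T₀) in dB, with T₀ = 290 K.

F = 1 + T_e/T₀ = 1 + 564/290 = 2.94483
NF = 10 log₁₀(2.94483) = 4.69 dB

4.69 dB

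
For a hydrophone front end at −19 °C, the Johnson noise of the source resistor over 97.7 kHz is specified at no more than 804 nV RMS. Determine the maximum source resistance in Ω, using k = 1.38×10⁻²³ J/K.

T = −19 °C + 273.15 = 254.15 K
Johnson–Nyquist: V_n = √(4kTRB) ⇒ R = V_n² / (4kTB)
4kTB = 4 × 1.38×10⁻²³ × 254.15 × 9.77×10⁴ = 1.37×10⁻¹⁵
R = (8.04×10⁻⁷)² / 1.37×10⁻¹⁵ = 4.72×10² Ω = 472 Ω

472 Ω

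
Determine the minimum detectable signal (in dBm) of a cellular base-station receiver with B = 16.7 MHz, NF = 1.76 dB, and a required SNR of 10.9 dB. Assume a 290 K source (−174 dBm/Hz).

Sensitivity = −174 + 10 log₁₀(B) + NF + SNR_min
= −174 + 72.23 + 1.76 + 10.9
= −89.11 dBm → −89.1 dBm

−89.1 dBm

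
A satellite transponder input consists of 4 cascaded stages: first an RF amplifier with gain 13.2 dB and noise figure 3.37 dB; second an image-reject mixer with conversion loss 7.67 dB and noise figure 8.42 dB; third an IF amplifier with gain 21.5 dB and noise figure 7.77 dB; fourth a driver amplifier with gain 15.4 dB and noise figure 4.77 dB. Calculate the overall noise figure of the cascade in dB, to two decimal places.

Convert to linear (a loss of L dB is a gain of −L dB): F_i = 10^(NF_i/10), G_i = 10^(G_i,dB/10)
  Stage 1: F_1 = 10^(3.37/10) = 2.173, G_1 = 10^(13.2/10) = 20.89
  Stage 2: F_2 = 10^(8.42/10) = 6.950, G_2 = 10^(−7.67/10) = 0.1710
  Stage 3: F_3 = 10^(7.77/10) = 5.984, G_3 = 10^(21.5/10) = 141.3
  Stage 4: F_4 = 10^(4.77/10) = 2.999, G_4 = 10^(15.4/10) = 34.67
Friis cascade:
  F = 2.173 + (6.950 − 1)/20.89 + (5.984 − 1)/3.573 + (2.999 − 1)/504.7 = 3.857
NF = 10 log₁₀(3.857) = 5.86 dB

5.86 dB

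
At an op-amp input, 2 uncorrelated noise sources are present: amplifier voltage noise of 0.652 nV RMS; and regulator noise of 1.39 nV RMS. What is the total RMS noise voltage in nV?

1.54 nV

Uncorrelated sources add in power (mean-square): V_tot = √(ΣV_i²)
V_tot = √[(6.52×10⁻¹⁰)² + (1.39×10⁻⁹)²] = 1.54×10⁻⁹ V = 1.54 nV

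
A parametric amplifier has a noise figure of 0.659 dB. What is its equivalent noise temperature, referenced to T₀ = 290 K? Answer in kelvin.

F = 10^(0.659/10) = 1.16386
T_e = (F − 1)·T₀ = (1.16386 − 1) × 290 = 47.5 K

47.5 K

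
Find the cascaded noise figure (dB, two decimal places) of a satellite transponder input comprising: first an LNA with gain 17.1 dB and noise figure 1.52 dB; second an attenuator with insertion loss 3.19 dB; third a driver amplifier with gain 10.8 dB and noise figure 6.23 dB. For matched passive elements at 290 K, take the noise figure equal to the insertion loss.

Convert to linear (a loss of L dB is a gain of −L dB): F_i = 10^(NF_i/10), G_i = 10^(G_i,dB/10)
  Stage 1: F_1 = 10^(1.52/10) = 1.419, G_1 = 10^(17.1/10) = 51.29
  Stage 2: F_2 = 10^(3.19/10) = 2.084, G_2 = 10^(−3.19/10) = 0.4797
  Stage 3: F_3 = 10^(6.23/10) = 4.198, G_3 = 10^(10.8/10) = 12.02
Friis cascade:
  F = 1.419 + (2.084 − 1)/51.29 + (4.198 − 1)/24.60 = 1.570
NF = 10 log₁₀(1.570) = 1.96 dB

1.96 dB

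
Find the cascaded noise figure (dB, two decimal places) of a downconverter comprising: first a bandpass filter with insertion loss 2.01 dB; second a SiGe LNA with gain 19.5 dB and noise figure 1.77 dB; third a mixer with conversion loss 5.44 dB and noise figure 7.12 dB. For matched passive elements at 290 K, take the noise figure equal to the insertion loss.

3.91 dB

Convert to linear (a loss of L dB is a gain of −L dB): F_i = 10^(NF_i/10), G_i = 10^(G_i,dB/10)
  Stage 1: F_1 = 10^(2.01/10) = 1.589, G_1 = 10^(−2.01/10) = 0.6295
  Stage 2: F_2 = 10^(1.77/10) = 1.503, G_2 = 10^(19.5/10) = 89.13
  Stage 3: F_3 = 10^(7.12/10) = 5.152, G_3 = 10^(−5.44/10) = 0.2858
Friis cascade:
  F = 1.589 + (1.503 − 1)/0.6295 + (5.152 − 1)/56.10 = 2.462
NF = 10 log₁₀(2.462) = 3.91 dB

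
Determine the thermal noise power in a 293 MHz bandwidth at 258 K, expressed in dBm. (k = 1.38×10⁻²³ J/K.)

−89.8 dBm

P_n = kTB = 1.38×10⁻²³ × 258 × 2.93×10⁸ = 1.04×10⁻¹² W
In dBm: 10 log₁₀(1.04×10⁻¹² / 10⁻³) = −89.8 dBm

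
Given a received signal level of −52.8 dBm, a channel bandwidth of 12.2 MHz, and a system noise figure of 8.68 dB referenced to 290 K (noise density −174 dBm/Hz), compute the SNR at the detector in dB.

41.7 dB

Noise floor: N = −174 + 10 log₁₀(B) + NF
10 log₁₀(1.22×10⁷) = 70.86 dB
N = −174 + 70.86 + 8.68 = −94.46 dBm
SNR = P_sig − N = −52.8 − (−94.46) = 41.66 dB → 41.7 dB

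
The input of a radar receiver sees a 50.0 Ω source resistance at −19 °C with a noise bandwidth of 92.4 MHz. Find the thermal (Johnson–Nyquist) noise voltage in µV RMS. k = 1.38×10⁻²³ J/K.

T = −19 °C + 273.15 = 254.15 K
V_n = √(4kTRB)
4kTRB = 4 × 1.38×10⁻²³ × 254.15 × 5.00×10¹ × 9.24×10⁷ = 6.48×10⁻¹¹ V²
V_n = √(6.48×10⁻¹¹) = 8.05×10⁻⁶ V = 8.05 µV

8.05 µV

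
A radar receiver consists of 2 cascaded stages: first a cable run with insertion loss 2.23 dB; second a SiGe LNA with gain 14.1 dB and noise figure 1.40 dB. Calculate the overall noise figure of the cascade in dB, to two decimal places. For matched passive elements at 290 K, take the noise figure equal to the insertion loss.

Convert to linear (a loss of L dB is a gain of −L dB): F_i = 10^(NF_i/10), G_i = 10^(G_i,dB/10)
  Stage 1: F_1 = 10^(2.23/10) = 1.671, G_1 = 10^(−2.23/10) = 0.5984
  Stage 2: F_2 = 10^(1.40/10) = 1.380, G_2 = 10^(14.1/10) = 25.70
Friis cascade:
  F = 1.671 + (1.380 − 1)/0.5984 = 2.307
NF = 10 log₁₀(2.307) = 3.63 dB

3.63 dB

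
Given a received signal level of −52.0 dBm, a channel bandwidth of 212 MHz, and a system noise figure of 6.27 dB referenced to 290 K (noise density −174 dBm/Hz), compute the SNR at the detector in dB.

32.5 dB

Noise floor: N = −174 + 10 log₁₀(B) + NF
10 log₁₀(2.12×10⁸) = 83.26 dB
N = −174 + 83.26 + 6.27 = −84.47 dBm
SNR = P_sig − N = −52.0 − (−84.47) = 32.47 dB → 32.5 dB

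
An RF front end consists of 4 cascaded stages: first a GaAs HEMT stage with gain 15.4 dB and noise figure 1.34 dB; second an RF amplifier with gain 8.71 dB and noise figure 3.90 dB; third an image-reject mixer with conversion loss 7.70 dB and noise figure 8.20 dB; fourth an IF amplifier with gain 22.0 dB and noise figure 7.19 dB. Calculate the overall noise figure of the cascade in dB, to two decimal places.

1.82 dB

Convert to linear (a loss of L dB is a gain of −L dB): F_i = 10^(NF_i/10), G_i = 10^(G_i,dB/10)
  Stage 1: F_1 = 10^(1.34/10) = 1.361, G_1 = 10^(15.4/10) = 34.67
  Stage 2: F_2 = 10^(3.90/10) = 2.455, G_2 = 10^(8.71/10) = 7.430
  Stage 3: F_3 = 10^(8.20/10) = 6.607, G_3 = 10^(−7.70/10) = 0.1698
  Stage 4: F_4 = 10^(7.19/10) = 5.236, G_4 = 10^(22.0/10) = 158.5
Friis cascade:
  F = 1.361 + (2.455 − 1)/34.67 + (6.607 − 1)/257.6 + (5.236 − 1)/43.75 = 1.522
NF = 10 log₁₀(1.522) = 1.82 dB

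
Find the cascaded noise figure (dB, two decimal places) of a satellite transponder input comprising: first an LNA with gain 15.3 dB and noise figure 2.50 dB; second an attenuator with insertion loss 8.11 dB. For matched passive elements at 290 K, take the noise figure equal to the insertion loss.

Convert to linear (a loss of L dB is a gain of −L dB): F_i = 10^(NF_i/10), G_i = 10^(G_i,dB/10)
  Stage 1: F_1 = 10^(2.50/10) = 1.778, G_1 = 10^(15.3/10) = 33.88
  Stage 2: F_2 = 10^(8.11/10) = 6.471, G_2 = 10^(−8.11/10) = 0.1545
Friis cascade:
  F = 1.778 + (6.471 − 1)/33.88 = 1.940
NF = 10 log₁₀(1.940) = 2.88 dB

2.88 dB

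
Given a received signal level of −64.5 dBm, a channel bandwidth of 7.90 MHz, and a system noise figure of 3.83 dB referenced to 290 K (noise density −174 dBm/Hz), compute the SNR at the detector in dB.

Noise floor: N = −174 + 10 log₁₀(B) + NF
10 log₁₀(7.90×10⁶) = 68.98 dB
N = −174 + 68.98 + 3.83 = −101.19 dBm
SNR = P_sig − N = −64.5 − (−101.19) = 36.69 dB → 36.7 dB

36.7 dB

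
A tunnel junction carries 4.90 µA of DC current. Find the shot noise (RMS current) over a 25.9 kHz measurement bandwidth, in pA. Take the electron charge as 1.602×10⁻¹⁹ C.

I_n = √(2qI·B)
2qI·B = 2 × 1.602×10⁻¹⁹ × 4.90×10⁻⁶ × 2.59×10⁴ = 4.07×10⁻²⁰ A²
I_n = √(4.07×10⁻²⁰) = 2.02×10⁻¹⁰ A = 202 pA

202 pA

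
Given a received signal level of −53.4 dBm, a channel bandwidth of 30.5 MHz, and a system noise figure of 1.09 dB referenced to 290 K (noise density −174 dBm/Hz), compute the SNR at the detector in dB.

Noise floor: N = −174 + 10 log₁₀(B) + NF
10 log₁₀(3.05×10⁷) = 74.84 dB
N = −174 + 74.84 + 1.09 = −98.07 dBm
SNR = P_sig − N = −53.4 − (−98.07) = 44.67 dB → 44.7 dB

44.7 dB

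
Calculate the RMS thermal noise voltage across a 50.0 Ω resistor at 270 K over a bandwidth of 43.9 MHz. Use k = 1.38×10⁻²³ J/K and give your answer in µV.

5.72 µV

V_n = √(4kTRB)
4kTRB = 4 × 1.38×10⁻²³ × 270 × 5.00×10¹ × 4.39×10⁷ = 3.27×10⁻¹¹ V²
V_n = √(3.27×10⁻¹¹) = 5.72×10⁻⁶ V = 5.72 µV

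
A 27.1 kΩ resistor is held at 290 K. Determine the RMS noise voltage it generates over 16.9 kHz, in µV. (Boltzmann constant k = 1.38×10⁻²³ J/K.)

2.71 µV

V_n = √(4kTRB)
4kTRB = 4 × 1.38×10⁻²³ × 290 × 2.71×10⁴ × 1.69×10⁴ = 7.33×10⁻¹² V²
V_n = √(7.33×10⁻¹²) = 2.71×10⁻⁶ V = 2.71 µV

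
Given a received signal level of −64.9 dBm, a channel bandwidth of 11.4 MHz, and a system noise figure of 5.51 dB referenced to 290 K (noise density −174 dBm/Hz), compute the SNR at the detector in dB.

Noise floor: N = −174 + 10 log₁₀(B) + NF
10 log₁₀(1.14×10⁷) = 70.57 dB
N = −174 + 70.57 + 5.51 = −97.92 dBm
SNR = P_sig − N = −64.9 − (−97.92) = 33.02 dB → 33.0 dB

33.0 dB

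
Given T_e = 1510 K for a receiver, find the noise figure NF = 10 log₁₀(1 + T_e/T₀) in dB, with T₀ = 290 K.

F = 1 + T_e/T₀ = 1 + 1510/290 = 6.2069
NF = 10 log₁₀(6.2069) = 7.93 dB

7.93 dB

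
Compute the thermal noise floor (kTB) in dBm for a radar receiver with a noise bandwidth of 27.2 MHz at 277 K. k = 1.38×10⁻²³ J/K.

P_n = kTB = 1.38×10⁻²³ × 277 × 2.72×10⁷ = 1.04×10⁻¹³ W
In dBm: 10 log₁₀(1.04×10⁻¹³ / 10⁻³) = −99.8 dBm

−99.8 dBm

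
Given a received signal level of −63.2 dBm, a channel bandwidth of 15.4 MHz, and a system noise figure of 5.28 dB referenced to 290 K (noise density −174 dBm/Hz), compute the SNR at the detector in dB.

Noise floor: N = −174 + 10 log₁₀(B) + NF
10 log₁₀(1.54×10⁷) = 71.88 dB
N = −174 + 71.88 + 5.28 = −96.84 dBm
SNR = P_sig − N = −63.2 − (−96.84) = 33.64 dB → 33.6 dB

33.6 dB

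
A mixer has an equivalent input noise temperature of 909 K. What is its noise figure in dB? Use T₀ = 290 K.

6.16 dB

F = 1 + T_e/T₀ = 1 + 909/290 = 4.13448
NF = 10 log₁₀(4.13448) = 6.16 dB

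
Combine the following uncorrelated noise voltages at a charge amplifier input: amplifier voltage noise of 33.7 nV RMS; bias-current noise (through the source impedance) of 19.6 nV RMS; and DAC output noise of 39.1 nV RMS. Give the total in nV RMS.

Uncorrelated sources add in power (mean-square): V_tot = √(ΣV_i²)
V_tot = √[(3.37×10⁻⁸)² + (1.96×10⁻⁸)² + (3.91×10⁻⁸)²] = 5.52×10⁻⁸ V = 55.2 nV

55.2 nV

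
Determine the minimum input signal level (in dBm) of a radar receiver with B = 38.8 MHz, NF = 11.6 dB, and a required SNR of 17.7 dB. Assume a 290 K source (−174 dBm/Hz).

Sensitivity = −174 + 10 log₁₀(B) + NF + SNR_min
= −174 + 75.89 + 11.6 + 17.7
= −68.81 dBm → −68.8 dBm

−68.8 dBm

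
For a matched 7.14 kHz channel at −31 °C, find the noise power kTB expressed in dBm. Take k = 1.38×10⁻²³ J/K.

T = −31 °C + 273.15 = 242.15 K
P_n = kTB = 1.38×10⁻²³ × 242.15 × 7.14×10³ = 2.39×10⁻¹⁷ W
In dBm: 10 log₁₀(2.39×10⁻¹⁷ / 10⁻³) = −136.2 dBm

−136.2 dBm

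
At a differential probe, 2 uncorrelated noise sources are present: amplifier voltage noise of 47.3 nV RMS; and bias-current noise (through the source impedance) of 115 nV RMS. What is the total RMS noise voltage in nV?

124 nV

Uncorrelated sources add in power (mean-square): V_tot = √(ΣV_i²)
V_tot = √[(4.73×10⁻⁸)² + (1.15×10⁻⁷)²] = 1.24×10⁻⁷ V = 124 nV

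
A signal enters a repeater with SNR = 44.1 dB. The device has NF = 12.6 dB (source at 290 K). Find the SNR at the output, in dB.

31.5 dB

By definition F = SNR_in/SNR_out, so in dB: SNR_out = SNR_in − NF
SNR_out = 44.1 − 12.6 = 31.5 dB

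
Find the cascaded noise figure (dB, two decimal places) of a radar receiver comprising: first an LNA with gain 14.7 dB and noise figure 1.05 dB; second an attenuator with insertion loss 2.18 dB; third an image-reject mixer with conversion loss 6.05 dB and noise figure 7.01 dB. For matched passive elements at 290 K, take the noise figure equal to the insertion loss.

1.82 dB

Convert to linear (a loss of L dB is a gain of −L dB): F_i = 10^(NF_i/10), G_i = 10^(G_i,dB/10)
  Stage 1: F_1 = 10^(1.05/10) = 1.274, G_1 = 10^(14.7/10) = 29.51
  Stage 2: F_2 = 10^(2.18/10) = 1.652, G_2 = 10^(−2.18/10) = 0.6053
  Stage 3: F_3 = 10^(7.01/10) = 5.023, G_3 = 10^(−6.05/10) = 0.2483
Friis cascade:
  F = 1.274 + (1.652 − 1)/29.51 + (5.023 − 1)/17.86 = 1.521
NF = 10 log₁₀(1.521) = 1.82 dB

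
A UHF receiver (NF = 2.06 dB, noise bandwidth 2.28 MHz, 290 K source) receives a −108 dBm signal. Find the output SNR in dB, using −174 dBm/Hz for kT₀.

Noise floor: N = −174 + 10 log₁₀(B) + NF
10 log₁₀(2.28×10⁶) = 63.58 dB
N = −174 + 63.58 + 2.06 = −108.36 dBm
SNR = P_sig − N = −108 − (−108.36) = 0.36 dB → 0.4 dB

0.4 dB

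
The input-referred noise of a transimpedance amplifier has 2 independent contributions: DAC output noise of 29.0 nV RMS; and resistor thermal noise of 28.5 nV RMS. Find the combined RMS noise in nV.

Uncorrelated sources add in power (mean-square): V_tot = √(ΣV_i²)
V_tot = √[(2.90×10⁻⁸)² + (2.85×10⁻⁸)²] = 4.07×10⁻⁸ V = 40.7 nV

40.7 nV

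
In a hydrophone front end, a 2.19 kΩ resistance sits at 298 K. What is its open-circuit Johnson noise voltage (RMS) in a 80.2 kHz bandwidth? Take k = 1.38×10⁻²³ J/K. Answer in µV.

V_n = √(4kTRB)
4kTRB = 4 × 1.38×10⁻²³ × 298 × 2.19×10³ × 8.02×10⁴ = 2.89×10⁻¹² V²
V_n = √(2.89×10⁻¹²) = 1.70×10⁻⁶ V = 1.70 µV

1.70 µV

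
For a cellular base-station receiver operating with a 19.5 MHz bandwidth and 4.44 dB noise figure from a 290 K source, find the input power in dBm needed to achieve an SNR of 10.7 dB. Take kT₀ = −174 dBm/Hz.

Sensitivity = −174 + 10 log₁₀(B) + NF + SNR_min
= −174 + 72.9 + 4.44 + 10.7
= −85.96 dBm → −86.0 dBm

−86.0 dBm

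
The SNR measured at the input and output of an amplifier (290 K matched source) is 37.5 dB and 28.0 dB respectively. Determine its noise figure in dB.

NF (dB) = SNR_in(dB) − SNR_out(dB) when the source is at T₀
NF = 37.5 − 28.0 = 9.5 dB

9.5 dB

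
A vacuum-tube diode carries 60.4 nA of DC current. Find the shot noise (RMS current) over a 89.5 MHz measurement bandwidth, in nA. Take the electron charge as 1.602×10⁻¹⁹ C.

I_n = √(2qI·B)
2qI·B = 2 × 1.602×10⁻¹⁹ × 6.04×10⁻⁸ × 8.95×10⁷ = 1.73×10⁻¹⁸ A²
I_n = √(1.73×10⁻¹⁸) = 1.32×10⁻⁹ A = 1.32 nA

1.32 nA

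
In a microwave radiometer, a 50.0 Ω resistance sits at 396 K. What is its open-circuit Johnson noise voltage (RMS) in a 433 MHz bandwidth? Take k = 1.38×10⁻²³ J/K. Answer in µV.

21.8 µV

V_n = √(4kTRB)
4kTRB = 4 × 1.38×10⁻²³ × 396 × 5.00×10¹ × 4.33×10⁸ = 4.73×10⁻¹⁰ V²
V_n = √(4.73×10⁻¹⁰) = 2.18×10⁻⁵ V = 21.8 µV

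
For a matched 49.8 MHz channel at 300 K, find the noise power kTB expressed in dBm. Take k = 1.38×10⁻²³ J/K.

−96.9 dBm

P_n = kTB = 1.38×10⁻²³ × 300 × 4.98×10⁷ = 2.06×10⁻¹³ W
In dBm: 10 log₁₀(2.06×10⁻¹³ / 10⁻³) = −96.9 dBm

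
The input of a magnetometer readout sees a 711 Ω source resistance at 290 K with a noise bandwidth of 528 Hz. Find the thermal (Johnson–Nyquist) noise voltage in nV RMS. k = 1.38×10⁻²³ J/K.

77.5 nV

V_n = √(4kTRB)
4kTRB = 4 × 1.38×10⁻²³ × 290 × 7.11×10² × 5.28×10² = 6.01×10⁻¹⁵ V²
V_n = √(6.01×10⁻¹⁵) = 7.75×10⁻⁸ V = 77.5 nV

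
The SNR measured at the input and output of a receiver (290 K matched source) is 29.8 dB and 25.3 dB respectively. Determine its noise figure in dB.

NF (dB) = SNR_in(dB) − SNR_out(dB) when the source is at T₀
NF = 29.8 − 25.3 = 4.5 dB

4.5 dB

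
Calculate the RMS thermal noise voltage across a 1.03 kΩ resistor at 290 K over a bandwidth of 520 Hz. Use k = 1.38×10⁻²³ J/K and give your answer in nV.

92.6 nV

V_n = √(4kTRB)
4kTRB = 4 × 1.38×10⁻²³ × 290 × 1.03×10³ × 5.20×10² = 8.57×10⁻¹⁵ V²
V_n = √(8.57×10⁻¹⁵) = 9.26×10⁻⁸ V = 92.6 nV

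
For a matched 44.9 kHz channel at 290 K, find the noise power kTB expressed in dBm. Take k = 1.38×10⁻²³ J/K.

−127.5 dBm

P_n = kTB = 1.38×10⁻²³ × 290 × 4.49×10⁴ = 1.80×10⁻¹⁶ W
In dBm: 10 log₁₀(1.80×10⁻¹⁶ / 10⁻³) = −127.5 dBm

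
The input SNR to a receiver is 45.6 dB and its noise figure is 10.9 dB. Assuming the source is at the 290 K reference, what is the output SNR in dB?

34.7 dB

By definition F = SNR_in/SNR_out, so in dB: SNR_out = SNR_in − NF
SNR_out = 45.6 − 10.9 = 34.7 dB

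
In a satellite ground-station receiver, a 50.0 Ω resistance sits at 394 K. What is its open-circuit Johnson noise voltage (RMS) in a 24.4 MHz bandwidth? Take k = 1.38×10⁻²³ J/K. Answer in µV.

5.15 µV

V_n = √(4kTRB)
4kTRB = 4 × 1.38×10⁻²³ × 394 × 5.00×10¹ × 2.44×10⁷ = 2.65×10⁻¹¹ V²
V_n = √(2.65×10⁻¹¹) = 5.15×10⁻⁶ V = 5.15 µV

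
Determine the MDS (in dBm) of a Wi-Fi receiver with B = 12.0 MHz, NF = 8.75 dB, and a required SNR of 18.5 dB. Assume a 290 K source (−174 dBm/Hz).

Sensitivity = −174 + 10 log₁₀(B) + NF + SNR_min
= −174 + 70.79 + 8.75 + 18.5
= −75.96 dBm → −76.0 dBm

−76.0 dBm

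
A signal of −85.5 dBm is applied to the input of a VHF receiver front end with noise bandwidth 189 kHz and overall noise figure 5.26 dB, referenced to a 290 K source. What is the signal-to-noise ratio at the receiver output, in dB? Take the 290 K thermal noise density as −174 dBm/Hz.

Noise floor: N = −174 + 10 log₁₀(B) + NF
10 log₁₀(1.89×10⁵) = 52.76 dB
N = −174 + 52.76 + 5.26 = −115.98 dBm
SNR = P_sig − N = −85.5 − (−115.98) = 30.48 dB → 30.5 dB

30.5 dB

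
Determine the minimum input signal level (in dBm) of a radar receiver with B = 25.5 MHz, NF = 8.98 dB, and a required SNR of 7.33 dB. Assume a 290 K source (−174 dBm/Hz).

−83.6 dBm

Sensitivity = −174 + 10 log₁₀(B) + NF + SNR_min
= −174 + 74.07 + 8.98 + 7.33
= −83.62 dBm → −83.6 dBm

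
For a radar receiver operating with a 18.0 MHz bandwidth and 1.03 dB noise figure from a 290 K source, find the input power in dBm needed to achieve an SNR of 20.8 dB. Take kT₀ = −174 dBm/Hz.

Sensitivity = −174 + 10 log₁₀(B) + NF + SNR_min
= −174 + 72.55 + 1.03 + 20.8
= −79.62 dBm → −79.6 dBm

−79.6 dBm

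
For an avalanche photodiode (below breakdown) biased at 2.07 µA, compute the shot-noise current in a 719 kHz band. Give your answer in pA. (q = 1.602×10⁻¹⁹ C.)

I_n = √(2qI·B)
2qI·B = 2 × 1.602×10⁻¹⁹ × 2.07×10⁻⁶ × 7.19×10⁵ = 4.77×10⁻¹⁹ A²
I_n = √(4.77×10⁻¹⁹) = 6.91×10⁻¹⁰ A = 691 pA

691 pA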